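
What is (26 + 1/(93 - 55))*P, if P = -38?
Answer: -989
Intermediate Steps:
(26 + 1/(93 - 55))*P = (26 + 1/(93 - 55))*(-38) = (26 + 1/38)*(-38) = (989/38)*(-38) = -989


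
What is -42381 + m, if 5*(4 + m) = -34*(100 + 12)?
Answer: -215733/5 ≈ -43147.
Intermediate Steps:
m = -3828/5 (m = -4 + (-34*(100 + 12))/5 = -4 + (-34*112)/5 = -4 + (⅕)*(-3808) = -4 - 3808/5 = -3828/5 ≈ -765.60)
-42381 + m = -42381 - 3828/5 = -215733/5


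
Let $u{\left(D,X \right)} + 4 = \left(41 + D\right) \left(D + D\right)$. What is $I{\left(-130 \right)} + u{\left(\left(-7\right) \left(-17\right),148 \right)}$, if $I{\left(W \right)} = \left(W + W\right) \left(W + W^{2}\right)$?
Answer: $-4322124$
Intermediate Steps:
$u{\left(D,X \right)} = -4 + 2 D \left(41 + D\right)$ ($u{\left(D,X \right)} = -4 + \left(41 + D\right) \left(D + D\right) = -4 + \left(41 + D\right) 2 D = -4 + 2 D \left(41 + D\right)$)
$I{\left(W \right)} = 2 W \left(W + W^{2}\right)$
$I{\left(-130 \right)} + u{\left(\left(-7\right) \left(-17\right),148 \right)} = 2 \left(-130\right)^{2} \left(1 - 130\right) + \left(-4 + 2 \left(\left(-7\right) \left(-17\right)\right)^{2} + 82 \left(\left(-7\right) \left(-17\right)\right)\right) = 2 \cdot 16900 \left(-129\right) + \left(-4 + 2 \cdot 119^{2} + 82 \cdot 119\right) = -4360200 + \left(-4 + 2 \cdot 14161 + 9758\right) = -4360200 + \left(-4 + 28322 + 9758\right) = -4360200 + 38076 = -4322124$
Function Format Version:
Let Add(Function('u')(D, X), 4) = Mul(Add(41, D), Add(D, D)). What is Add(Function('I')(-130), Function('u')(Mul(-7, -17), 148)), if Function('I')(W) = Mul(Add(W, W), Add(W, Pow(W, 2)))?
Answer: -4322124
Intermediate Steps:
Function('u')(D, X) = Add(-4, Mul(2, D, Add(41, D))) (Function('u')(D, X) = Add(-4, Mul(Add(41, D), Add(D, D))) = Add(-4, Mul(Add(41, D), Mul(2, D))) = Add(-4, Mul(2, D, Add(41, D))))
Function('I')(W) = Mul(2, W, Add(W, Pow(W, 2))) (Function('I')(W) = Mul(Mul(2, W), Add(W, Pow(W, 2))) = Mul(2, W, Add(W, Pow(W, 2))))
Add(Function('I')(-130), Function('u')(Mul(-7, -17), 148)) = Add(Mul(2, Pow(-130, 2), Add(1, -130)), Add(-4, Mul(2, Pow(Mul(-7, -17), 2)), Mul(82, Mul(-7, -17)))) = Add(Mul(2, 16900, -129), Add(-4, Mul(2, Pow(119, 2)), Mul(82, 119))) = Add(-4360200, Add(-4, Mul(2, 14161), 9758)) = Add(-4360200, Add(-4, 28322, 9758)) = Add(-4360200, 38076) = -4322124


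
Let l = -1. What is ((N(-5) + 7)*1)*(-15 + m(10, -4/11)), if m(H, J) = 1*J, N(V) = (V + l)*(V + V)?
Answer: -11323/11 ≈ -1029.4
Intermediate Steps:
N(V) = 2*V*(-1 + V) (N(V) = (V - 1)*(V + V) = (-1 + V)*(2*V) = 2*V*(-1 + V))
m(H, J) = J
((N(-5) + 7)*1)*(-15 + m(10, -4/11)) = ((2*(-5)*(-1 - 5) + 7)*1)*(-15 - 4/11) = ((2*(-5)*(-6) + 7)*1)*(-15 - 4*1/11) = ((60 + 7)*1)*(-15 - 4/11) = (67*1)*(-169/11) = 67*(-169/11) = -11323/11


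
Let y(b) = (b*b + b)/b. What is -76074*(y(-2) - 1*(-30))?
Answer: -2206146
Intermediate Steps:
y(b) = (b + b**2)/b (y(b) = (b**2 + b)/b = (b + b**2)/b)
-76074*(y(-2) - 1*(-30)) = -76074*((1 - 2) - 1*(-30)) = -76074*(-1 + 30) = -76074*29 = -2206146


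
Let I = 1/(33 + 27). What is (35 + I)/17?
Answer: 2101/1020 ≈ 2.0598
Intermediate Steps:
I = 1/60 ≈ 0.016667
(35 + I)/17 = (35 + 1/60)/17 = (2101/60)*(1/17) = 2101/1020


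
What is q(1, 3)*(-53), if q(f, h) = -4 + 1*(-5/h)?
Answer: 901/3 ≈ 300.33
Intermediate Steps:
q(f, h) = -4 - 5/h
q(1, 3)*(-53) = (-4 - 5/3)*(-53) = -17/3*(-53) = 901/3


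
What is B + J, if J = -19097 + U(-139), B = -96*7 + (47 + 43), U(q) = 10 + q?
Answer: -19808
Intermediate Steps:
B = -582 (B = -672 + 90 = -582)
J = -19226 (J = -19097 + (10 - 139) = -19097 - 129 = -19226)
B + J = -582 - 19226 = -19808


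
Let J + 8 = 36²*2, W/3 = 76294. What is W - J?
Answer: 226298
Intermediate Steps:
W = 228882 (W = 3*76294 = 228882)
J = 2584 (J = -8 + 36²*2 = -8 + 1296*2 = -8 + 2592 = 2584)
W - J = 228882 - 1*2584 = 228882 - 2584 = 226298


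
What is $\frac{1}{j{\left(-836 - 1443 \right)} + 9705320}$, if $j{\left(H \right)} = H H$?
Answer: $\frac{1}{14899161} \approx 6.7118 \cdot 10^{-8}$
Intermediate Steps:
$j{\left(H \right)} = H^{2}$
$\frac{1}{j{\left(-836 - 1443 \right)} + 9705320} = \frac{1}{\left(-836 - 1443\right)^{2} + 9705320} = \frac{1}{\left(-2279\right)^{2} + 9705320} = \frac{1}{5193841 + 9705320} = \frac{1}{14899161}$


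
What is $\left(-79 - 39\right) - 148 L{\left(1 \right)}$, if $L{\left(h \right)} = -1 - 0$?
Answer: $30$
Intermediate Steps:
$L{\left(h \right)} = -1$ ($L{\left(h \right)} = -1 + 0 = -1$)
$\left(-79 - 39\right) - 148 L{\left(1 \right)} = \left(-79 - 39\right) - -148 = -118 + 148 = 30$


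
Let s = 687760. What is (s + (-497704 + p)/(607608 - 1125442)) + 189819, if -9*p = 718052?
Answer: 2044983696181/2330253 ≈ 8.7758e+5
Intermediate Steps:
p = -718052/9 (p = -⅑*718052 = -718052/9 ≈ -79784.)
(s + (-497704 + p)/(607608 - 1125442)) + 189819 = (687760 + (-497704 - 718052/9)/(607608 - 1125442)) + 189819 = (687760 - 5197388/9/(-517834)) + 189819 = (687760 - 5197388/9*(-1/517834)) + 189819 = (687760 + 2598694/2330253) + 189819 = 1602657401974/2330253 + 189819 = 2044983696181/2330253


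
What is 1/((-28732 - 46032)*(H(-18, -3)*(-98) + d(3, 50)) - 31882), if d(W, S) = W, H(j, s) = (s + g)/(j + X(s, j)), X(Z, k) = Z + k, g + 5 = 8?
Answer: -1/256174 ≈ -3.9036e-6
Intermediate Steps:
g = 3 (g = -5 + 8 = 3)
H(j, s) = (3 + s)/(s + 2*j) (H(j, s) = (s + 3)/(j + (s + j)) = (3 + s)/(j + (j + s)) = (3 + s)/(s + 2*j))
1/((-28732 - 46032)*(H(-18, -3)*(-98) + d(3, 50)) - 31882) = 1/((-28732 - 46032)*(((3 - 3)/(-3 + 2*(-18)))*(-98) + 3) - 31882) = 1/(-74764*((0/(-3 - 36))*(-98) + 3) - 31882) = 1/(-74764*((0/(-39))*(-98) + 3) - 31882) = 1/(-74764*(-1/39*0*(-98) + 3) - 31882) = 1/(-74764*(0*(-98) + 3) - 31882) = 1/(-74764*(0 + 3) - 31882) = 1/(-74764*3 - 31882) = 1/(-224292 - 31882) = 1/(-256174) = -1/256174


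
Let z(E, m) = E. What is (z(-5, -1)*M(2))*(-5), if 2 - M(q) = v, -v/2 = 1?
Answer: 100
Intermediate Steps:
v = -2 (v = -2*1 = -2)
M(q) = 4 (M(q) = 2 - 1*(-2) = 2 + 2 = 4)
(z(-5, -1)*M(2))*(-5) = -5*4*(-5) = -20*(-5) = 100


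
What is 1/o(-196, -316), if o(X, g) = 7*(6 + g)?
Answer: -1/2170 ≈ -0.00046083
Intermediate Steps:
o(X, g) = 42 + 7*g
1/o(-196, -316) = 1/(42 + 7*(-316)) = 1/(42 - 2212) = 1/(-2170) = -1/2170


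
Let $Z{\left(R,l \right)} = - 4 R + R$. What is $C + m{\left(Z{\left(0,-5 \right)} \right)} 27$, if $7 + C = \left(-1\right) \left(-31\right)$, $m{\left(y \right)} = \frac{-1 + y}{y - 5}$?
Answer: $\frac{147}{5} \approx 29.4$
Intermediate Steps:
$Z{\left(R,l \right)} = - 3 R$
$m{\left(y \right)} = \frac{-1 + y}{-5 + y}$
$C = 24$ ($C = -7 - -31 = -7 + 31 = 24$)
$C + m{\left(Z{\left(0,-5 \right)} \right)} 27 = 24 + \frac{-1 - 0}{-5 - 0} \cdot 27 = 24 + \frac{-1 + 0}{-5 + 0} \cdot 27 = 24 + \frac{1}{-5} \left(-1\right) 27 = 24 + \left(- \frac{1}{5}\right) \left(-1\right) 27 = 24 + \frac{1}{5} \cdot 27 = 24 + \frac{27}{5} = \frac{147}{5}$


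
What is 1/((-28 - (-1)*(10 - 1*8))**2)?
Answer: 1/676 ≈ 0.0014793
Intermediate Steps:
1/((-28 - (-1)*(10 - 1*8))**2) = 1/((-28 - (-1)*(10 - 8))**2) = 1/((-28 - (-1)*2)**2) = 1/((-28 - 1*(-2))**2) = 1/((-28 + 2)**2) = 1/((-26)**2) = 1/676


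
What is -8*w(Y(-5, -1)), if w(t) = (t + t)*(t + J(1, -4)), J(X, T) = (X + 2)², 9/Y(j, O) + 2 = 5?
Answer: -576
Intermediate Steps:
Y(j, O) = 3 (Y(j, O) = 9/(-2 + 5) = 9/3 = 9*(⅓) = 3)
J(X, T) = (2 + X)²
w(t) = 2*t*(9 + t) (w(t) = (t + t)*(t + (2 + 1)²) = (2*t)*(t + 3²) = (2*t)*(t + 9) = (2*t)*(9 + t) = 2*t*(9 + t))
-8*w(Y(-5, -1)) = -16*3*(9 + 3) = -16*3*12 = -8*72 = -576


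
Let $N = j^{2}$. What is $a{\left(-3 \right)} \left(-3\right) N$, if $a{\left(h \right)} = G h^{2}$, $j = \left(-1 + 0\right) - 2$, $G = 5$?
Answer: $-1215$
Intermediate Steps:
$j = -3$ ($j = -1 - 2 = -3$)
$a{\left(h \right)} = 5 h^{2}$
$N = 9$ ($N = \left(-3\right)^{2} = 9$)
$a{\left(-3 \right)} \left(-3\right) N = 5 \left(-3\right)^{2} \left(-3\right) 9 = 5 \cdot 9 \left(-3\right) 9 = 45 \left(-3\right) 9 = \left(-135\right) 9 = -1215$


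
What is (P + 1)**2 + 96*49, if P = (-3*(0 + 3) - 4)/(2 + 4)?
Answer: 169393/36 ≈ 4705.4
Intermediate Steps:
P = -13/6 (P = (-3*3 - 4)/6 = (-9 - 4)*(1/6) = -13*1/6 = -13/6 ≈ -2.1667)
(P + 1)**2 + 96*49 = (-13/6 + 1)**2 + 96*49 = (-7/6)**2 + 4704 = 49/36 + 4704 = 169393/36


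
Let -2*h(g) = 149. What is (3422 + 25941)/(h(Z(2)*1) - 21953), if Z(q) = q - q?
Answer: -58726/44055 ≈ -1.3330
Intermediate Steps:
Z(q) = 0
h(g) = -149/2 (h(g) = -1/2*149 = -149/2)
(3422 + 25941)/(h(Z(2)*1) - 21953) = (3422 + 25941)/(-149/2 - 21953) = 29363/(-44055/2) = 29363*(-2/44055) = -58726/44055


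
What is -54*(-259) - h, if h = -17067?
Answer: 31053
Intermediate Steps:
-54*(-259) - h = -54*(-259) - 1*(-17067) = 13986 + 17067 = 31053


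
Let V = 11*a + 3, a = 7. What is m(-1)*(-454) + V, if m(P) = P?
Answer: 534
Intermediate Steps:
V = 80 (V = 11*7 + 3 = 77 + 3 = 80)
m(-1)*(-454) + V = -1*(-454) + 80 = 454 + 80 = 534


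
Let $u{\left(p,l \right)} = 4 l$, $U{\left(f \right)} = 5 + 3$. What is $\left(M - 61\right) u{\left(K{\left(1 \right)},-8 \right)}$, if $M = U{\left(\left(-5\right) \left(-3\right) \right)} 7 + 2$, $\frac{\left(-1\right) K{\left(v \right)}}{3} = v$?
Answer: $96$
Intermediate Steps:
$K{\left(v \right)} = - 3 v$
$U{\left(f \right)} = 8$
$M = 58$ ($M = 8 \cdot 7 + 2 = 56 + 2 = 58$)
$\left(M - 61\right) u{\left(K{\left(1 \right)},-8 \right)} = \left(58 - 61\right) 4 \left(-8\right) = \left(-3\right) \left(-32\right) = 96$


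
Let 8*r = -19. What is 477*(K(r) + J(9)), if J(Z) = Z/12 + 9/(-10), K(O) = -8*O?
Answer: 179829/20 ≈ 8991.5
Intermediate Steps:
r = -19/8 (r = (⅛)*(-19) = -19/8 ≈ -2.3750)
J(Z) = -9/10 + Z/12 (J(Z) = Z*(1/12) + 9*(-⅒) = Z/12 - 9/10 = -9/10 + Z/12)
477*(K(r) + J(9)) = 477*(-8*(-19/8) + (-9/10 + (1/12)*9)) = 477*(19 + (-9/10 + ¾)) = 477*(19 - 3/20) = 477*(377/20) = 179829/20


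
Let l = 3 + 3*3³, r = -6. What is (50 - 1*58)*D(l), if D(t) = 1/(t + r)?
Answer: -4/39 ≈ -0.10256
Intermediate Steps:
l = 84 (l = 3 + 3*27 = 3 + 81 = 84)
D(t) = 1/(-6 + t) (D(t) = 1/(t - 6) = 1/(-6 + t))
(50 - 1*58)*D(l) = (50 - 1*58)/(-6 + 84) = (50 - 58)/78 = -8*1/78 = -4/39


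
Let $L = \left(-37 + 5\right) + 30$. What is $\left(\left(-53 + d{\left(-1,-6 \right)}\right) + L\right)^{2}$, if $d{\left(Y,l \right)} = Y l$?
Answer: $2401$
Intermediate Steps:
$L = -2$ ($L = -32 + 30 = -2$)
$\left(\left(-53 + d{\left(-1,-6 \right)}\right) + L\right)^{2} = \left(\left(-53 - -6\right) - 2\right)^{2} = \left(\left(-53 + 6\right) - 2\right)^{2} = \left(-47 - 2\right)^{2} = \left(-49\right)^{2} = 2401$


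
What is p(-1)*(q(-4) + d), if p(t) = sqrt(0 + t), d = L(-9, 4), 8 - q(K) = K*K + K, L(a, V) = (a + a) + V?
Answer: -18*I ≈ -18.0*I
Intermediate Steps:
L(a, V) = V + 2*a (L(a, V) = 2*a + V = V + 2*a)
q(K) = 8 - K - K**2 (q(K) = 8 - (K*K + K) = 8 - (K**2 + K) = 8 - (K + K**2) = 8 + (-K - K**2) = 8 - K - K**2)
d = -14 (d = 4 + 2*(-9) = 4 - 18 = -14)
p(t) = sqrt(t)
p(-1)*(q(-4) + d) = sqrt(-1)*((8 - 1*(-4) - 1*(-4)**2) - 14) = I*((8 + 4 - 1*16) - 14) = I*((8 + 4 - 16) - 14) = I*(-4 - 14) = I*(-18) = -18*I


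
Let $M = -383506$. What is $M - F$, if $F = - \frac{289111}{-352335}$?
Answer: $- \frac{135122875621}{352335} \approx -3.8351 \cdot 10^{5}$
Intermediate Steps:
$F = \frac{289111}{352335}$ ($F = \left(-289111\right) \left(- \frac{1}{352335}\right) = \frac{289111}{352335} \approx 0.82056$)
$M - F = -383506 - \frac{289111}{352335} = - \frac{135122875621}{352335}$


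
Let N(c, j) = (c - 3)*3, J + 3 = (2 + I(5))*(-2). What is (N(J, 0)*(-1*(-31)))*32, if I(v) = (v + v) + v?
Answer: -119040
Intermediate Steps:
I(v) = 3*v (I(v) = 2*v + v = 3*v)
J = -37 (J = -3 + (2 + 3*5)*(-2) = -3 + (2 + 15)*(-2) = -3 + 17*(-2) = -3 - 34 = -37)
N(c, j) = -9 + 3*c (N(c, j) = (-3 + c)*3 = -9 + 3*c)
(N(J, 0)*(-1*(-31)))*32 = ((-9 + 3*(-37))*(-1*(-31)))*32 = ((-9 - 111)*31)*32 = -120*31*32 = -3720*32 = -119040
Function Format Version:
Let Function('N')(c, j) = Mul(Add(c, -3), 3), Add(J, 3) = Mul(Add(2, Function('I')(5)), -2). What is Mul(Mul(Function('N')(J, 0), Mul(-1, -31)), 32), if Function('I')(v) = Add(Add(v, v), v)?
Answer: -119040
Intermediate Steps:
Function('I')(v) = Mul(3, v) (Function('I')(v) = Add(Mul(2, v), v) = Mul(3, v))
J = -37 (J = Add(-3, Mul(Add(2, Mul(3, 5)), -2)) = Add(-3, Mul(Add(2, 15), -2)) = Add(-3, Mul(17, -2)) = Add(-3, -34) = -37)
Function('N')(c, j) = Add(-9, Mul(3, c)) (Function('N')(c, j) = Mul(Add(-3, c), 3) = Add(-9, Mul(3, c)))
Mul(Mul(Function('N')(J, 0), Mul(-1, -31)), 32) = Mul(Mul(Add(-9, Mul(3, -37)), Mul(-1, -31)), 32) = Mul(Mul(Add(-9, -111), 31), 32) = Mul(Mul(-120, 31), 32) = Mul(-3720, 32) = -119040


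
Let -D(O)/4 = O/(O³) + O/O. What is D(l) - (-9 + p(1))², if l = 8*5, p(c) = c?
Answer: -27201/400 ≈ -68.002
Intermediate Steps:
l = 40
D(O) = -4 - 4/O² (D(O) = -4*(O/(O³) + O/O) = -4*(O/O³ + 1) = -4*(O⁻² + 1) = -4*(1 + O⁻²) = -4 - 4/O²)
D(l) - (-9 + p(1))² = (-4 - 4/40²) - (-9 + 1)² = (-4 - 4*1/1600) - 1*(-8)² = (-4 - 1/400) - 1*64 = -1601/400 - 64 = -27201/400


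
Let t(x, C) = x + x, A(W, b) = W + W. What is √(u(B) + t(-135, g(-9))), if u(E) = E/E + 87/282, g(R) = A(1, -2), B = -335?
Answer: I*√2374158/94 ≈ 16.392*I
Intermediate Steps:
A(W, b) = 2*W
g(R) = 2 (g(R) = 2*1 = 2)
t(x, C) = 2*x
u(E) = 123/94 (u(E) = 1 + 87*(1/282) = 1 + 29/94 = 123/94)
√(u(B) + t(-135, g(-9))) = √(123/94 + 2*(-135)) = √(123/94 - 270) = √(-25257/94) = I*√2374158/94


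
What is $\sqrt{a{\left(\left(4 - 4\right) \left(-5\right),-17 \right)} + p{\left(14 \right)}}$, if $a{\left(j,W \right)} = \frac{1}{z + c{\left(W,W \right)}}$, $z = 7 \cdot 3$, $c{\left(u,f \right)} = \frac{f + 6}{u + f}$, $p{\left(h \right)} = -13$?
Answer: $\frac{i \sqrt{272339}}{145} \approx 3.599 i$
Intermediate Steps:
$c{\left(u,f \right)} = \frac{6 + f}{f + u}$
$z = 21$
$a{\left(j,W \right)} = \frac{1}{21 + \frac{6 + W}{2 W}}$ ($a{\left(j,W \right)} = \frac{1}{21 + \frac{6 + W}{W + W}} = \frac{1}{21 + \frac{6 + W}{2 W}}$)
$\sqrt{a{\left(\left(4 - 4\right) \left(-5\right),-17 \right)} + p{\left(14 \right)}} = \sqrt{2 \left(-17\right) \frac{1}{6 + 43 \left(-17\right)} - 13} = \sqrt{2 \left(-17\right) \frac{1}{6 - 731} - 13} = \sqrt{2 \left(-17\right) \frac{1}{-725} - 13} = \sqrt{2 \left(-17\right) \left(- \frac{1}{725}\right) - 13} = \sqrt{\frac{34}{725} - 13} = \sqrt{- \frac{9391}{725}} = \frac{i \sqrt{272339}}{145}$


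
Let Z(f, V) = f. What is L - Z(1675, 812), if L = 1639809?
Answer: 1638134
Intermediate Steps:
L - Z(1675, 812) = 1639809 - 1*1675 = 1639809 - 1675 = 1638134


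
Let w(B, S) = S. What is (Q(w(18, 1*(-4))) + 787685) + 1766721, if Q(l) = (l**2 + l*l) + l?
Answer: 2554434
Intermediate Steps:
Q(l) = l + 2*l**2 (Q(l) = (l**2 + l**2) + l = 2*l**2 + l = l + 2*l**2)
(Q(w(18, 1*(-4))) + 787685) + 1766721 = ((1*(-4))*(1 + 2*(1*(-4))) + 787685) + 1766721 = (-4*(1 + 2*(-4)) + 787685) + 1766721 = (-4*(1 - 8) + 787685) + 1766721 = (-4*(-7) + 787685) + 1766721 = (28 + 787685) + 1766721 = 787713 + 1766721 = 2554434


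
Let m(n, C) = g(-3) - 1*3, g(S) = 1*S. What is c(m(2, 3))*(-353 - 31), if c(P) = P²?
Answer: -13824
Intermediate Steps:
g(S) = S
m(n, C) = -6 (m(n, C) = -3 - 1*3 = -3 - 3 = -6)
c(m(2, 3))*(-353 - 31) = (-6)²*(-353 - 31) = 36*(-384) = -13824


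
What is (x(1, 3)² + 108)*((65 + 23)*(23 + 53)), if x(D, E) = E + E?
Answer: 963072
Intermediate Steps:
x(D, E) = 2*E
(x(1, 3)² + 108)*((65 + 23)*(23 + 53)) = ((2*3)² + 108)*((65 + 23)*(23 + 53)) = (6² + 108)*(88*76) = (36 + 108)*6688 = 144*6688 = 963072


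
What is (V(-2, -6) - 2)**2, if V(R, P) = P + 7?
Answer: 1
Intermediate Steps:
V(R, P) = 7 + P
(V(-2, -6) - 2)**2 = ((7 - 6) - 2)**2 = (1 - 2)**2 = (-1)**2 = 1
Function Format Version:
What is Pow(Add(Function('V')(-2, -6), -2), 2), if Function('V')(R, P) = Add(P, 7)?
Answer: 1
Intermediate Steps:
Function('V')(R, P) = Add(7, P)
Pow(Add(Function('V')(-2, -6), -2), 2) = Pow(Add(Add(7, -6), -2), 2) = Pow(Add(1, -2), 2) = Pow(-1, 2) = 1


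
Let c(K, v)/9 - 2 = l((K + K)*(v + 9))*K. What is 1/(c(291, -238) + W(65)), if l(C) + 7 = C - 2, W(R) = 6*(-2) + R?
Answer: -1/349078582 ≈ -2.8647e-9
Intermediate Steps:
W(R) = -12 + R
l(C) = -9 + C (l(C) = -7 + (C - 2) = -7 + (-2 + C) = -9 + C)
c(K, v) = 18 + 9*K*(-9 + 2*K*(9 + v)) (c(K, v) = 18 + 9*((-9 + (K + K)*(v + 9))*K) = 18 + 9*((-9 + (2*K)*(9 + v))*K) = 18 + 9*((-9 + 2*K*(9 + v))*K) = 18 + 9*(K*(-9 + 2*K*(9 + v))) = 18 + 9*K*(-9 + 2*K*(9 + v)))
1/(c(291, -238) + W(65)) = 1/((18 + 9*291*(-9 + 2*291*(9 - 238))) + (-12 + 65)) = 1/((18 + 9*291*(-9 + 2*291*(-229))) + 53) = 1/((18 + 9*291*(-9 - 133278)) + 53) = 1/((18 + 9*291*(-133287)) + 53) = 1/((18 - 349078653) + 53) = 1/(-349078635 + 53) = 1/(-349078582) = -1/349078582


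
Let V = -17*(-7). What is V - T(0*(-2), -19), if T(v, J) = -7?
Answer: 126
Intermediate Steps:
V = 119
V - T(0*(-2), -19) = 119 - 1*(-7) = 119 + 7 = 126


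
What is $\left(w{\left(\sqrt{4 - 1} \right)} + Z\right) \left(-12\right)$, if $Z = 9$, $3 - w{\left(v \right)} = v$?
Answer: $-144 + 12 \sqrt{3} \approx -123.22$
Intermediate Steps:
$w{\left(v \right)} = 3 - v$
$\left(w{\left(\sqrt{4 - 1} \right)} + Z\right) \left(-12\right) = \left(\left(3 - \sqrt{4 - 1}\right) + 9\right) \left(-12\right) = \left(\left(3 - \sqrt{3}\right) + 9\right) \left(-12\right) = \left(12 - \sqrt{3}\right) \left(-12\right) = -144 + 12 \sqrt{3}$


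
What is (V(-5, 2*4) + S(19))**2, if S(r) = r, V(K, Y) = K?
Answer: 196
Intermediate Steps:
(V(-5, 2*4) + S(19))**2 = (-5 + 19)**2 = 14**2 = 196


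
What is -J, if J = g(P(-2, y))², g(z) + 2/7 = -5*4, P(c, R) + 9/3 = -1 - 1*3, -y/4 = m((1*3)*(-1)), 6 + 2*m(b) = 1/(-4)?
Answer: -20164/49 ≈ -411.51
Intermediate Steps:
m(b) = -25/8 (m(b) = -3 + (½)/(-4) = -3 + (½)*(-¼) = -3 - ⅛ = -25/8)
y = 25/2 (y = -4*(-25/8) = 25/2 ≈ 12.500)
P(c, R) = -7 (P(c, R) = -3 + (-1 - 1*3) = -3 + (-1 - 3) = -3 - 4 = -7)
g(z) = -142/7 (g(z) = -2/7 - 5*4 = -2/7 - 20 = -142/7)
J = 20164/49 (J = (-142/7)² = 20164/49 ≈ 411.51)
-J = -1*20164/49 = -20164/49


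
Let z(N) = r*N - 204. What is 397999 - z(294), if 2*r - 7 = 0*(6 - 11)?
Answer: 397174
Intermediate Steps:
r = 7/2 (r = 7/2 + (0*(6 - 11))/2 = 7/2 + (0*(-5))/2 = 7/2 + (1/2)*0 = 7/2 + 0 = 7/2 ≈ 3.5000)
z(N) = -204 + 7*N/2 (z(N) = 7*N/2 - 204 = -204 + 7*N/2)
397999 - z(294) = 397999 - (-204 + (7/2)*294) = 397999 - (-204 + 1029) = 397999 - 1*825 = 397999 - 825 = 397174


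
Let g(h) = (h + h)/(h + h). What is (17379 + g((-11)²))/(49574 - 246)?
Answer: 4345/12332 ≈ 0.35234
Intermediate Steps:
g(h) = 1 (g(h) = (2*h)/((2*h)) = (2*h)*(1/(2*h)) = 1)
(17379 + g((-11)²))/(49574 - 246) = (17379 + 1)/(49574 - 246) = 17380/49328 = 17380*(1/49328) = 4345/12332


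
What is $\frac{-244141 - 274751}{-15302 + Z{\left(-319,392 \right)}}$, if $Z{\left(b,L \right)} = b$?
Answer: $\frac{172964}{5207} \approx 33.218$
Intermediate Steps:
$\frac{-244141 - 274751}{-15302 + Z{\left(-319,392 \right)}} = \frac{-244141 - 274751}{-15302 - 319} = - \frac{518892}{-15621} = \left(-518892\right) \left(- \frac{1}{15621}\right) = \frac{172964}{5207}$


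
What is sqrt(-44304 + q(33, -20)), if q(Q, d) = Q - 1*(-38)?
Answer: I*sqrt(44233) ≈ 210.32*I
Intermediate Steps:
q(Q, d) = 38 + Q (q(Q, d) = Q + 38 = 38 + Q)
sqrt(-44304 + q(33, -20)) = sqrt(-44304 + (38 + 33)) = sqrt(-44304 + 71) = sqrt(-44233) = I*sqrt(44233)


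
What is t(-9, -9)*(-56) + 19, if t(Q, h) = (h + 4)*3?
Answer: 859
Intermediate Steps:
t(Q, h) = 12 + 3*h (t(Q, h) = (4 + h)*3 = 12 + 3*h)
t(-9, -9)*(-56) + 19 = (12 + 3*(-9))*(-56) + 19 = (12 - 27)*(-56) + 19 = -15*(-56) + 19 = 840 + 19 = 859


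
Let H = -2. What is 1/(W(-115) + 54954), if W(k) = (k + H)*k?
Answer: 1/68409 ≈ 1.4618e-5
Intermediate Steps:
W(k) = k*(-2 + k) (W(k) = (k - 2)*k = (-2 + k)*k = k*(-2 + k))
1/(W(-115) + 54954) = 1/(-115*(-2 - 115) + 54954) = 1/(-115*(-117) + 54954) = 1/(13455 + 54954) = 1/68409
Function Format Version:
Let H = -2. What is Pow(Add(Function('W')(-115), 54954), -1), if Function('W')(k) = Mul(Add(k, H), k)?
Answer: Rational(1, 68409) ≈ 1.4618e-5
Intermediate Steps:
Function('W')(k) = Mul(k, Add(-2, k)) (Function('W')(k) = Mul(Add(k, -2), k) = Mul(Add(-2, k), k) = Mul(k, Add(-2, k)))
Pow(Add(Function('W')(-115), 54954), -1) = Pow(Add(Mul(-115, Add(-2, -115)), 54954), -1) = Pow(Add(Mul(-115, -117), 54954), -1) = Pow(Add(13455, 54954), -1) = Pow(68409, -1) = Rational(1, 68409)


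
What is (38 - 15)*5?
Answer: 115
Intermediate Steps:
(38 - 15)*5 = 23*5 = 115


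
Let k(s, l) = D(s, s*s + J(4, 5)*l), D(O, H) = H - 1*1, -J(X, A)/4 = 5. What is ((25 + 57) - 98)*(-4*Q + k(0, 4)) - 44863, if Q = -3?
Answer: -43759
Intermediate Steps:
J(X, A) = -20 (J(X, A) = -4*5 = -20)
D(O, H) = -1 + H (D(O, H) = H - 1 = -1 + H)
k(s, l) = -1 + s² - 20*l (k(s, l) = -1 + (s*s - 20*l) = -1 + (s² - 20*l) = -1 + s² - 20*l)
((25 + 57) - 98)*(-4*Q + k(0, 4)) - 44863 = ((25 + 57) - 98)*(-4*(-3) + (-1 + 0² - 20*4)) - 44863 = (82 - 98)*(12 + (-1 + 0 - 80)) - 44863 = -16*(12 - 81) - 44863 = -16*(-69) - 44863 = 1104 - 44863 = -43759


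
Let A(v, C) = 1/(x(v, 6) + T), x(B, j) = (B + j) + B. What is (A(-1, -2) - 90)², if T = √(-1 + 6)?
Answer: 972201/121 + 1972*√5/121 ≈ 8071.2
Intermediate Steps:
x(B, j) = j + 2*B
T = √5 ≈ 2.2361
A(v, C) = 1/(6 + √5 + 2*v) (A(v, C) = 1/((6 + 2*v) + √5) = 1/(6 + √5 + 2*v))
(A(-1, -2) - 90)² = (1/(6 + √5 + 2*(-1)) - 90)² = (1/(6 + √5 - 2) - 90)² = (1/(4 + √5) - 90)² = (-90 + 1/(4 + √5))²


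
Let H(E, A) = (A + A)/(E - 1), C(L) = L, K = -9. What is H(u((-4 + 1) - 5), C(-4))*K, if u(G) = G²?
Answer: 8/7 ≈ 1.1429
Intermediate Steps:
H(E, A) = 2*A/(-1 + E) (H(E, A) = (2*A)/(-1 + E) = 2*A/(-1 + E))
H(u((-4 + 1) - 5), C(-4))*K = (2*(-4)/(-1 + ((-4 + 1) - 5)²))*(-9) = (2*(-4)/(-1 + (-3 - 5)²))*(-9) = (2*(-4)/(-1 + (-8)²))*(-9) = (2*(-4)/(-1 + 64))*(-9) = (2*(-4)/63)*(-9) = (2*(-4)*(1/63))*(-9) = -8/63*(-9) = 8/7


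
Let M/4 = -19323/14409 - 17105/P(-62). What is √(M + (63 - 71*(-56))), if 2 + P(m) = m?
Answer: √209267864321/6404 ≈ 71.433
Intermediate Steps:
P(m) = -2 + m
M = 27247697/25616 (M = 4*(-19323/14409 - 17105/(-2 - 62)) = 4*(-19323*1/14409 - 17105/(-64)) = 4*(-2147/1601 - 17105*(-1/64)) = 4*(-2147/1601 + 17105/64) = 4*(27247697/102464) = 27247697/25616 ≈ 1063.7)
√(M + (63 - 71*(-56))) = √(27247697/25616 + (63 - 71*(-56))) = √(27247697/25616 + (63 + 3976)) = √(27247697/25616 + 4039) = √(130710721/25616) = √209267864321/6404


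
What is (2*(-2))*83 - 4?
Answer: -336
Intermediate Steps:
(2*(-2))*83 - 4 = -4*83 - 4 = -332 - 4 = -336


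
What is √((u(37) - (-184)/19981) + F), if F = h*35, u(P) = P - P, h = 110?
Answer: √1537079066354/19981 ≈ 62.048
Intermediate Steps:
u(P) = 0
F = 3850 (F = 110*35 = 3850)
√((u(37) - (-184)/19981) + F) = √((0 - (-184)/19981) + 3850) = √((0 - 1*(-184/19981)) + 3850) = √((0 + 184/19981) + 3850) = √(184/19981 + 3850) = √(76927034/19981) = √1537079066354/19981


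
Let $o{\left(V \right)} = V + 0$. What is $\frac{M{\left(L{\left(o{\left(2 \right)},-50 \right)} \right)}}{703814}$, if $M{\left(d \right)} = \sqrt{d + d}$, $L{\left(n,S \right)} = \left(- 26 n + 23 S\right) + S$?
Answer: $\frac{i \sqrt{626}}{351907} \approx 7.1098 \cdot 10^{-5} i$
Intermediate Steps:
$o{\left(V \right)} = V$
$L{\left(n,S \right)} = - 26 n + 24 S$
$M{\left(d \right)} = \sqrt{2} \sqrt{d}$ ($M{\left(d \right)} = \sqrt{2 d} = \sqrt{2} \sqrt{d}$)
$\frac{M{\left(L{\left(o{\left(2 \right)},-50 \right)} \right)}}{703814} = \frac{\sqrt{2} \sqrt{\left(-26\right) 2 + 24 \left(-50\right)}}{703814} = \sqrt{2} \sqrt{-52 - 1200} \cdot \frac{1}{703814} = \sqrt{2} \sqrt{-1252} \cdot \frac{1}{703814} = \sqrt{2} \cdot 2 i \sqrt{313} \cdot \frac{1}{703814} = 2 i \sqrt{626} \cdot \frac{1}{703814} = \frac{i \sqrt{626}}{351907}$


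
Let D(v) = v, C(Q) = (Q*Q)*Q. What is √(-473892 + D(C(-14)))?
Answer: 2*I*√119159 ≈ 690.39*I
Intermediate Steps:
C(Q) = Q³ (C(Q) = Q²*Q = Q³)
√(-473892 + D(C(-14))) = √(-473892 + (-14)³) = √(-473892 - 2744) = √(-476636) = 2*I*√119159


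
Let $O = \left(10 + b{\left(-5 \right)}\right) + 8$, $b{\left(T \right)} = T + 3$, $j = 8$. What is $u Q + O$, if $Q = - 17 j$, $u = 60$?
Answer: $-8144$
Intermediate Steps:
$b{\left(T \right)} = 3 + T$
$Q = -136$ ($Q = \left(-17\right) 8 = -136$)
$O = 16$ ($O = \left(10 + \left(3 - 5\right)\right) + 8 = \left(10 - 2\right) + 8 = 8 + 8 = 16$)
$u Q + O = 60 \left(-136\right) + 16 = -8160 + 16 = -8144$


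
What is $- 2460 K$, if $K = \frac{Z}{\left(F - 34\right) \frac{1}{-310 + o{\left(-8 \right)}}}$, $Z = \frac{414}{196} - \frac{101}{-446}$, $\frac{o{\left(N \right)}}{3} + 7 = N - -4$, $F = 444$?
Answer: $\frac{1073310}{223} \approx 4813.0$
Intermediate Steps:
$o{\left(N \right)} = -9 + 3 N$ ($o{\left(N \right)} = -21 + 3 \left(N - -4\right) = -21 + 3 \left(N + 4\right) = -21 + 3 \left(4 + N\right) = -21 + \left(12 + 3 N\right) = -9 + 3 N$)
$Z = \frac{25555}{10927}$ ($Z = 414 \cdot \frac{1}{196} - - \frac{101}{446} = \frac{207}{98} + \frac{101}{446} = \frac{25555}{10927} \approx 2.3387$)
$K = - \frac{35777}{18286}$ ($K = \frac{25555}{10927 \frac{444 - 34}{-310 + \left(-9 + 3 \left(-8\right)\right)}} = \frac{25555}{10927 \frac{410}{-310 - 33}} = \frac{25555}{10927 \frac{410}{-343}} = \frac{25555}{10927 \cdot 410 \left(- \frac{1}{343}\right)} = \frac{25555}{10927 \left(- \frac{410}{343}\right)} = \frac{25555}{10927} \left(- \frac{343}{410}\right) = - \frac{35777}{18286} \approx -1.9565$)
$- 2460 K = \left(-2460\right) \left(- \frac{35777}{18286}\right) = \frac{1073310}{223}$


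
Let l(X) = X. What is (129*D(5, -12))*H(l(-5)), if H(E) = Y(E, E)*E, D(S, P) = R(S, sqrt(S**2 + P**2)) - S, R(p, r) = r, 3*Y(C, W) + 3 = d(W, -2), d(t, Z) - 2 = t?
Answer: 10320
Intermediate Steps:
d(t, Z) = 2 + t
Y(C, W) = -1/3 + W/3 (Y(C, W) = -1 + (2 + W)/3 = -1 + (2/3 + W/3) = -1/3 + W/3)
D(S, P) = sqrt(P**2 + S**2) - S (D(S, P) = sqrt(S**2 + P**2) - S = sqrt(P**2 + S**2) - S)
H(E) = E*(-1/3 + E/3) (H(E) = (-1/3 + E/3)*E = E*(-1/3 + E/3))
(129*D(5, -12))*H(l(-5)) = (129*(sqrt((-12)**2 + 5**2) - 1*5))*((1/3)*(-5)*(-1 - 5)) = (129*(sqrt(144 + 25) - 5))*((1/3)*(-5)*(-6)) = (129*(sqrt(169) - 5))*10 = (129*(13 - 5))*10 = (129*8)*10 = 1032*10 = 10320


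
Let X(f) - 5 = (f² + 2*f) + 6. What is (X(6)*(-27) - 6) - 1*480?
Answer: -2079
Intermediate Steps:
X(f) = 11 + f² + 2*f (X(f) = 5 + ((f² + 2*f) + 6) = 5 + (6 + f² + 2*f) = 11 + f² + 2*f)
(X(6)*(-27) - 6) - 1*480 = ((11 + 6² + 2*6)*(-27) - 6) - 1*480 = ((11 + 36 + 12)*(-27) - 6) - 480 = (59*(-27) - 6) - 480 = (-1593 - 6) - 480 = -1599 - 480 = -2079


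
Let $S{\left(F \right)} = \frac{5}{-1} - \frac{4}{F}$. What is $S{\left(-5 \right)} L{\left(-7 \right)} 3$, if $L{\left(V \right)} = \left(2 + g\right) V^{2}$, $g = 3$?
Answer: $-3087$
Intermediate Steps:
$L{\left(V \right)} = 5 V^{2}$ ($L{\left(V \right)} = \left(2 + 3\right) V^{2} = 5 V^{2}$)
$S{\left(F \right)} = -5 - \frac{4}{F}$ ($S{\left(F \right)} = 5 \left(-1\right) - \frac{4}{F} = -5 - \frac{4}{F}$)
$S{\left(-5 \right)} L{\left(-7 \right)} 3 = \left(-5 - \frac{4}{-5}\right) 5 \left(-7\right)^{2} \cdot 3 = \left(-5 - - \frac{4}{5}\right) 5 \cdot 49 \cdot 3 = \left(-5 + \frac{4}{5}\right) 245 \cdot 3 = \left(- \frac{21}{5}\right) 735 = -3087$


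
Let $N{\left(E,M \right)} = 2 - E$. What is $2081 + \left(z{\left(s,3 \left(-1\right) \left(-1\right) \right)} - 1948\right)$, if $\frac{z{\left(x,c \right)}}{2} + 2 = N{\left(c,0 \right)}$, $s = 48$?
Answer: $127$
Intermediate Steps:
$z{\left(x,c \right)} = - 2 c$ ($z{\left(x,c \right)} = -4 + 2 \left(2 - c\right) = -4 - \left(-4 + 2 c\right) = - 2 c$)
$2081 + \left(z{\left(s,3 \left(-1\right) \left(-1\right) \right)} - 1948\right) = 2081 - \left(1948 + 2 \cdot 3 \left(-1\right) \left(-1\right)\right) = 2081 - \left(1948 + 2 \left(\left(-3\right) \left(-1\right)\right)\right) = 2081 - 1954 = 127$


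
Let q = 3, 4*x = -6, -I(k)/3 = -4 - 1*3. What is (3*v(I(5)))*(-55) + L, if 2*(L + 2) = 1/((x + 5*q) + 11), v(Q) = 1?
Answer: -8182/49 ≈ -166.98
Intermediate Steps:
I(k) = 21 (I(k) = -3*(-4 - 1*3) = -3*(-4 - 3) = -3*(-7) = 21)
x = -3/2 (x = (¼)*(-6) = -3/2 ≈ -1.5000)
L = -97/49 (L = -2 + 1/(2*((-3/2 + 5*3) + 11)) = -2 + 1/(2*((-3/2 + 15) + 11)) = -2 + 1/(2*(27/2 + 11)) = -2 + 1/(2*(49/2)) = -2 + (½)*(2/49) = -2 + 1/49 = -97/49 ≈ -1.9796)
(3*v(I(5)))*(-55) + L = (3*1)*(-55) - 97/49 = 3*(-55) - 97/49 = -165 - 97/49 = -8182/49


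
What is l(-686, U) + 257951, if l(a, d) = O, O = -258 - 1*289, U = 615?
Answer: 257404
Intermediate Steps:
O = -547 (O = -258 - 289 = -547)
l(a, d) = -547
l(-686, U) + 257951 = -547 + 257951 = 257404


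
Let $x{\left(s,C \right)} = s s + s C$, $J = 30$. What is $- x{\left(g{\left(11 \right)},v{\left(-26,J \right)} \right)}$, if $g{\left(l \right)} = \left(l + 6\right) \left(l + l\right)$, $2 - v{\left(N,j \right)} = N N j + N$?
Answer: $7434372$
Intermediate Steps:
$v{\left(N,j \right)} = 2 - N - j N^{2}$ ($v{\left(N,j \right)} = 2 - \left(N N j + N\right) = 2 - \left(N^{2} j + N\right) = 2 - \left(j N^{2} + N\right) = 2 - \left(N + j N^{2}\right) = 2 - N - j N^{2}$)
$g{\left(l \right)} = 2 l \left(6 + l\right)$ ($g{\left(l \right)} = \left(6 + l\right) 2 l = 2 l \left(6 + l\right)$)
$x{\left(s,C \right)} = s^{2} + C s$
$- x{\left(g{\left(11 \right)},v{\left(-26,J \right)} \right)} = - 2 \cdot 11 \left(6 + 11\right) \left(\left(2 - -26 - 30 \left(-26\right)^{2}\right) + 2 \cdot 11 \left(6 + 11\right)\right) = - 2 \cdot 11 \cdot 17 \left(\left(2 + 26 - 30 \cdot 676\right) + 2 \cdot 11 \cdot 17\right) = - 374 \left(\left(2 + 26 - 20280\right) + 374\right) = - 374 \left(-20252 + 374\right) = - 374 \left(-19878\right) = \left(-1\right) \left(-7434372\right) = 7434372$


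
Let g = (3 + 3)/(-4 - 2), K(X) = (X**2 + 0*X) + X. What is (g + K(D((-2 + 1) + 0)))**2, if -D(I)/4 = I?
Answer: 361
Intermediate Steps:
D(I) = -4*I
K(X) = X + X**2 (K(X) = (X**2 + 0) + X = X**2 + X = X + X**2)
g = -1 (g = 6/(-6) = 6*(-1/6) = -1)
(g + K(D((-2 + 1) + 0)))**2 = (-1 + (-4*((-2 + 1) + 0))*(1 - 4*((-2 + 1) + 0)))**2 = (-1 + (-4*(-1 + 0))*(1 - 4*(-1 + 0)))**2 = (-1 + (-4*(-1))*(1 - 4*(-1)))**2 = (-1 + 4*(1 + 4))**2 = (-1 + 4*5)**2 = (-1 + 20)**2 = 19**2 = 361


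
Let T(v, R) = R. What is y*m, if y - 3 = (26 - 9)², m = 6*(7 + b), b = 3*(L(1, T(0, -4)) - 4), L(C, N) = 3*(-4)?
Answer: -71832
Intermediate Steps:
L(C, N) = -12
b = -48 (b = 3*(-12 - 4) = 3*(-16) = -48)
m = -246 (m = 6*(7 - 48) = 6*(-41) = -246)
y = 292 (y = 3 + (26 - 9)² = 3 + 17² = 3 + 289 = 292)
y*m = 292*(-246) = -71832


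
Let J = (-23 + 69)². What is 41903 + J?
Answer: 44019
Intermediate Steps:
J = 2116 (J = 46² = 2116)
41903 + J = 41903 + 2116 = 44019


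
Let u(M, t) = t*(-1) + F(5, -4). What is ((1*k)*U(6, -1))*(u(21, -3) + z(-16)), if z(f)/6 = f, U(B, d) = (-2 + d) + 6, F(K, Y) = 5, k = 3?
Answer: -792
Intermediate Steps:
u(M, t) = 5 - t (u(M, t) = t*(-1) + 5 = -t + 5 = 5 - t)
U(B, d) = 4 + d
z(f) = 6*f
((1*k)*U(6, -1))*(u(21, -3) + z(-16)) = ((1*3)*(4 - 1))*((5 - 1*(-3)) + 6*(-16)) = (3*3)*((5 + 3) - 96) = 9*(8 - 96) = 9*(-88) = -792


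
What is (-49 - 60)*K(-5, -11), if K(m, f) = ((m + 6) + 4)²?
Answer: -2725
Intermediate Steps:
K(m, f) = (10 + m)² (K(m, f) = ((6 + m) + 4)² = (10 + m)²)
(-49 - 60)*K(-5, -11) = (-49 - 60)*(10 - 5)² = -109*5² = -109*25 = -2725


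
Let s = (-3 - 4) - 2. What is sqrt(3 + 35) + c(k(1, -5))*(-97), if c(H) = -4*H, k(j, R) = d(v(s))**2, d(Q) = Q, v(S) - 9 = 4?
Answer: 65572 + sqrt(38) ≈ 65578.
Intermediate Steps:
s = -9 (s = -7 - 2 = -9)
v(S) = 13 (v(S) = 9 + 4 = 13)
k(j, R) = 169 (k(j, R) = 13**2 = 169)
sqrt(3 + 35) + c(k(1, -5))*(-97) = sqrt(3 + 35) - 4*169*(-97) = sqrt(38) - 676*(-97) = sqrt(38) + 65572 = 65572 + sqrt(38)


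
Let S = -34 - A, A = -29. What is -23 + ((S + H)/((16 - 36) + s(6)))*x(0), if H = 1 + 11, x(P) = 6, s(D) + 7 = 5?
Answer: -274/11 ≈ -24.909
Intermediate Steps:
s(D) = -2 (s(D) = -7 + 5 = -2)
S = -5 (S = -34 - 1*(-29) = -34 + 29 = -5)
H = 12
-23 + ((S + H)/((16 - 36) + s(6)))*x(0) = -23 + ((-5 + 12)/((16 - 36) - 2))*6 = -23 + (7/(-20 - 2))*6 = -23 + (7/(-22))*6 = -23 + (7*(-1/22))*6 = -23 - 7/22*6 = -23 - 21/11 = -274/11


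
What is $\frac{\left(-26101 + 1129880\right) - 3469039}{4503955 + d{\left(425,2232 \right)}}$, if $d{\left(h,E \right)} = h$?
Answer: $- \frac{39421}{75073} \approx -0.5251$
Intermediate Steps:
$\frac{\left(-26101 + 1129880\right) - 3469039}{4503955 + d{\left(425,2232 \right)}} = \frac{\left(-26101 + 1129880\right) - 3469039}{4503955 + 425} = \frac{1103779 - 3469039}{4504380} = \left(-2365260\right) \frac{1}{4504380} = - \frac{39421}{75073}$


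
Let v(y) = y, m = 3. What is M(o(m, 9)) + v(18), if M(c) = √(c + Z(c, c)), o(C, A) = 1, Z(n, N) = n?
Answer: 18 + √2 ≈ 19.414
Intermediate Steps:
M(c) = √2*√c (M(c) = √(c + c) = √(2*c) = √2*√c)
M(o(m, 9)) + v(18) = √2*√1 + 18 = √2*1 + 18 = √2 + 18 = 18 + √2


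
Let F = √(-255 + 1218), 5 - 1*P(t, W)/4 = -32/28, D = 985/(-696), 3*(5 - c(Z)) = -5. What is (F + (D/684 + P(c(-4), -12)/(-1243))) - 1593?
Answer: -6598667405845/4142232864 + 3*√107 ≈ -1562.0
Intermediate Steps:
c(Z) = 20/3 (c(Z) = 5 - ⅓*(-5) = 5 + 5/3 = 20/3)
D = -985/696 (D = 985*(-1/696) = -985/696 ≈ -1.4152)
P(t, W) = 172/7 (P(t, W) = 20 - (-128)/28 = 20 - 4*(-8/7) = 20 + 32/7 = 172/7)
F = 3*√107 (F = √963 = 3*√107 ≈ 31.032)
(F + (D/684 + P(c(-4), -12)/(-1243))) - 1593 = (3*√107 + (-985/696/684 + (172/7)/(-1243))) - 1593 = (3*√107 + (-985/696*1/684 + (172/7)*(-1/1243))) - 1593 = (3*√107 + (-985/476064 - 172/8701)) - 1593 = (3*√107 - 90453493/4142232864) - 1593 = (-90453493/4142232864 + 3*√107) - 1593 = -6598667405845/4142232864 + 3*√107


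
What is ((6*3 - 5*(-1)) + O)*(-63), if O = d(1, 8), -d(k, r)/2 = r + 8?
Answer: 567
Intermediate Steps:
d(k, r) = -16 - 2*r (d(k, r) = -2*(r + 8) = -2*(8 + r) = -16 - 2*r)
O = -32 (O = -16 - 2*8 = -16 - 16 = -32)
((6*3 - 5*(-1)) + O)*(-63) = ((6*3 - 5*(-1)) - 32)*(-63) = ((18 + 5) - 32)*(-63) = (23 - 32)*(-63) = -9*(-63) = 567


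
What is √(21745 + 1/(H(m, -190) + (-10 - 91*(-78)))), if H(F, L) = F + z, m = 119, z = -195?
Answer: √267290324573/3506 ≈ 147.46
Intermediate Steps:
H(F, L) = -195 + F (H(F, L) = F - 195 = -195 + F)
√(21745 + 1/(H(m, -190) + (-10 - 91*(-78)))) = √(21745 + 1/((-195 + 119) + (-10 - 91*(-78)))) = √(21745 + 1/(-76 + (-10 + 7098))) = √(21745 + 1/(-76 + 7088)) = √(21745 + 1/7012) = √(152475941/7012) = √267290324573/3506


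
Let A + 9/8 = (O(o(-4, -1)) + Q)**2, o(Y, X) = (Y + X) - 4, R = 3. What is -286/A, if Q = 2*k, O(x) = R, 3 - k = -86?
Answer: -2288/262079 ≈ -0.0087302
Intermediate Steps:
k = 89 (k = 3 - 1*(-86) = 3 + 86 = 89)
o(Y, X) = -4 + X + Y (o(Y, X) = (X + Y) - 4 = -4 + X + Y)
O(x) = 3
Q = 178 (Q = 2*89 = 178)
A = 262079/8 (A = -9/8 + (3 + 178)**2 = -9/8 + 181**2 = -9/8 + 32761 = 262079/8 ≈ 32760.)
-286/A = -286/262079/8 = -286*8/262079 = -2288/262079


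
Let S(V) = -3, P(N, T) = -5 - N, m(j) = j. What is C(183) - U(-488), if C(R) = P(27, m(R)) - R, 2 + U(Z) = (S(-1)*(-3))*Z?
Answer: 4179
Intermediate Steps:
U(Z) = -2 + 9*Z (U(Z) = -2 + (-3*(-3))*Z = -2 + 9*Z)
C(R) = -32 - R (C(R) = (-5 - 1*27) - R = (-5 - 27) - R = -32 - R)
C(183) - U(-488) = (-32 - 1*183) - (-2 + 9*(-488)) = (-32 - 183) - (-2 - 4392) = -215 - 1*(-4394) = -215 + 4394 = 4179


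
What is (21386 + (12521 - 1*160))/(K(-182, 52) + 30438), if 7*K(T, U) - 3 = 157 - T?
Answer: 78743/71136 ≈ 1.1069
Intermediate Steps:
K(T, U) = 160/7 - T/7 (K(T, U) = 3/7 + (157 - T)/7 = 3/7 + (157/7 - T/7) = 160/7 - T/7)
(21386 + (12521 - 1*160))/(K(-182, 52) + 30438) = (21386 + (12521 - 1*160))/((160/7 - ⅐*(-182)) + 30438) = (21386 + (12521 - 160))/((160/7 + 26) + 30438) = (21386 + 12361)/(342/7 + 30438) = 33747/(213408/7) = 33747*(7/213408) = 78743/71136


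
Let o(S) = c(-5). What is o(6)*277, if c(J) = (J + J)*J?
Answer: 13850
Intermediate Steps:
c(J) = 2*J**2 (c(J) = (2*J)*J = 2*J**2)
o(S) = 50 (o(S) = 2*(-5)**2 = 2*25 = 50)
o(6)*277 = 50*277 = 13850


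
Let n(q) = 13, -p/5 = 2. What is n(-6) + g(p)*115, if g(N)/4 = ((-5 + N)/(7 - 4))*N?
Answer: 23013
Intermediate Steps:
p = -10 (p = -5*2 = -10)
g(N) = 4*N*(-5/3 + N/3) (g(N) = 4*(((-5 + N)/(7 - 4))*N) = 4*(((-5 + N)/3)*N) = 4*(((-5 + N)*(⅓))*N) = 4*((-5/3 + N/3)*N) = 4*(N*(-5/3 + N/3)) = 4*N*(-5/3 + N/3))
n(-6) + g(p)*115 = 13 + ((4/3)*(-10)*(-5 - 10))*115 = 13 + ((4/3)*(-10)*(-15))*115 = 13 + 200*115 = 13 + 23000 = 23013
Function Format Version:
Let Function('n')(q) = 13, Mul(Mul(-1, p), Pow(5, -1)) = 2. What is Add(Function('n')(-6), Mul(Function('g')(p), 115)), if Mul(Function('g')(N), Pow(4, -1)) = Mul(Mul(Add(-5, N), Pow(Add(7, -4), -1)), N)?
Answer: 23013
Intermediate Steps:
p = -10 (p = Mul(-5, 2) = -10)
Function('g')(N) = Mul(4, N, Add(Rational(-5, 3), Mul(Rational(1, 3), N))) (Function('g')(N) = Mul(4, Mul(Mul(Add(-5, N), Pow(Add(7, -4), -1)), N)) = Mul(4, Mul(Mul(Add(-5, N), Pow(3, -1)), N)) = Mul(4, Mul(Mul(Add(-5, N), Rational(1, 3)), N)) = Mul(4, Mul(Add(Rational(-5, 3), Mul(Rational(1, 3), N)), N)) = Mul(4, Mul(N, Add(Rational(-5, 3), Mul(Rational(1, 3), N)))) = Mul(4, N, Add(Rational(-5, 3), Mul(Rational(1, 3), N))))
Add(Function('n')(-6), Mul(Function('g')(p), 115)) = Add(13, Mul(Mul(Rational(4, 3), -10, Add(-5, -10)), 115)) = Add(13, Mul(Mul(Rational(4, 3), -10, -15), 115)) = Add(13, Mul(200, 115)) = Add(13, 23000) = 23013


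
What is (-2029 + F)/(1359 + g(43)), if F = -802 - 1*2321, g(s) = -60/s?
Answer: -221536/58377 ≈ -3.7949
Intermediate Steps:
F = -3123 (F = -802 - 2321 = -3123)
(-2029 + F)/(1359 + g(43)) = (-2029 - 3123)/(1359 - 60/43) = -5152/(1359 - 60*1/43) = -5152/(1359 - 60/43) = -5152/58377/43 = -5152*43/58377 = -221536/58377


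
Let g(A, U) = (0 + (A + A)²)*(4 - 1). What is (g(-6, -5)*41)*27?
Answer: 478224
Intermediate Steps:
g(A, U) = 12*A² (g(A, U) = (0 + (2*A)²)*3 = (0 + 4*A²)*3 = (4*A²)*3 = 12*A²)
(g(-6, -5)*41)*27 = ((12*(-6)²)*41)*27 = ((12*36)*41)*27 = (432*41)*27 = 17712*27 = 478224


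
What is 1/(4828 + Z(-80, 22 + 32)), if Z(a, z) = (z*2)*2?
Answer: 1/5044 ≈ 0.00019826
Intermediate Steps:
Z(a, z) = 4*z (Z(a, z) = (2*z)*2 = 4*z)
1/(4828 + Z(-80, 22 + 32)) = 1/(4828 + 4*(22 + 32)) = 1/(4828 + 4*54) = 1/(4828 + 216) = 1/5044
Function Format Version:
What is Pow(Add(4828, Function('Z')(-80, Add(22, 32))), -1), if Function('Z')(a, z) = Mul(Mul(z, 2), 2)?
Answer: Rational(1, 5044) ≈ 0.00019826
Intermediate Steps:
Function('Z')(a, z) = Mul(4, z) (Function('Z')(a, z) = Mul(Mul(2, z), 2) = Mul(4, z))
Pow(Add(4828, Function('Z')(-80, Add(22, 32))), -1) = Pow(Add(4828, Mul(4, Add(22, 32))), -1) = Pow(Add(4828, Mul(4, 54)), -1) = Pow(Add(4828, 216), -1) = Pow(5044, -1) = Rational(1, 5044)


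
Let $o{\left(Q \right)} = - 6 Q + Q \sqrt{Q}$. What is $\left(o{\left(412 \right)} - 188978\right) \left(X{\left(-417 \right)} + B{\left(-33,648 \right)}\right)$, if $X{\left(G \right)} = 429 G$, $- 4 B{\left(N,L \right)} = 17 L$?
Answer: $34776318150 - 149677128 \sqrt{103} \approx 3.3257 \cdot 10^{10}$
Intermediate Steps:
$B{\left(N,L \right)} = - \frac{17 L}{4}$
$o{\left(Q \right)} = Q^{\frac{3}{2}} - 6 Q$ ($o{\left(Q \right)} = - 6 Q + Q^{\frac{3}{2}} = Q^{\frac{3}{2}} - 6 Q$)
$\left(o{\left(412 \right)} - 188978\right) \left(X{\left(-417 \right)} + B{\left(-33,648 \right)}\right) = \left(\left(412^{\frac{3}{2}} - 2472\right) - 188978\right) \left(429 \left(-417\right) - 2754\right) = \left(\left(824 \sqrt{103} - 2472\right) - 188978\right) \left(-178893 - 2754\right) = \left(\left(-2472 + 824 \sqrt{103}\right) - 188978\right) \left(-181647\right) = \left(-191450 + 824 \sqrt{103}\right) \left(-181647\right) = 34776318150 - 149677128 \sqrt{103}$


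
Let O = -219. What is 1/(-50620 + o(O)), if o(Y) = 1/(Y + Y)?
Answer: -438/22171561 ≈ -1.9755e-5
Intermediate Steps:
o(Y) = 1/(2*Y)
1/(-50620 + o(O)) = 1/(-50620 + (1/2)/(-219)) = 1/(-50620 + (1/2)*(-1/219)) = 1/(-50620 - 1/438) = 1/(-22171561/438) = -438/22171561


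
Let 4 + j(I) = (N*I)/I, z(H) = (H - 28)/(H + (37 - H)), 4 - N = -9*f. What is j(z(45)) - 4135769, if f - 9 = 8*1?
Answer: -4135616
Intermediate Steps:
f = 17 (f = 9 + 8*1 = 9 + 8 = 17)
N = 157 (N = 4 - (-9)*17 = 4 - 1*(-153) = 4 + 153 = 157)
z(H) = -28/37 + H/37 (z(H) = (-28 + H)/37 = (-28 + H)*(1/37) = -28/37 + H/37)
j(I) = 153 (j(I) = -4 + (157*I)/I = -4 + 157 = 153)
j(z(45)) - 4135769 = 153 - 4135769 = -4135616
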